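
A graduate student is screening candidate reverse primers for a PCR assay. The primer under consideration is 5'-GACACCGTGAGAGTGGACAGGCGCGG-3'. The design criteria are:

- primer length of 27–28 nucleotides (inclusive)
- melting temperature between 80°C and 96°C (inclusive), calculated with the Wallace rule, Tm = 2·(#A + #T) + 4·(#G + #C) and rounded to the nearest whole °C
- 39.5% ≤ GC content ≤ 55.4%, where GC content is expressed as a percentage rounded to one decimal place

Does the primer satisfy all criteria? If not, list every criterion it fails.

Base counts: A=6, T=2, G=12, C=6 (length 26).
length: length 26, outside 27–28 ✗
Tm: Tm = 2·8 + 4·18 = 88°C ✓
GC content: GC 18/26 = 69.2%, outside 39.5–55.4% ✗

Fails: length, GC content.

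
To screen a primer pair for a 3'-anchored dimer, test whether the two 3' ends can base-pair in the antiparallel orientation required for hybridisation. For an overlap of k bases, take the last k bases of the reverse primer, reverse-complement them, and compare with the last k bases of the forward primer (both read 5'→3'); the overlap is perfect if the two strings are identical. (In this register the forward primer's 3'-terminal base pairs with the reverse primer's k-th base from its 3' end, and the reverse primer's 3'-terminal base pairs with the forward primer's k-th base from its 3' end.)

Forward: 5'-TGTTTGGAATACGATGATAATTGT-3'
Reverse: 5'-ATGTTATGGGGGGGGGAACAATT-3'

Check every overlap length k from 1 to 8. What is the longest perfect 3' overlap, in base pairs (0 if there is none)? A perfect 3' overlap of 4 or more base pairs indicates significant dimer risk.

Last 8 bases (5'→3') — forward …ATAATTGT, reverse …GAACAATT.
Reverse complement of the reverse primer's last 8 bases: AATTGTTC; its first k bases are the reverse complement of the reverse primer's last k bases, so a perfect k-base overlap needs the forward primer's last k bases to equal them.
Comparing (forward last k vs required): k=1: T vs A ✗; k=2: GT vs AA ✗; k=3: TGT vs AAT ✗; k=4: TTGT vs AATT ✗; k=5: ATTGT vs AATTG ✗; k=6: AATTGT vs AATTGT ✓; k=7: TAATTGT vs AATTGTT ✗; k=8: ATAATTGT vs AATTGTTC ✗.
Only k = 6 is perfect, so the longest perfect 3' overlap is 6.

Longest perfect overlap: 6 complementary base pairs; significant dimer risk (threshold 4).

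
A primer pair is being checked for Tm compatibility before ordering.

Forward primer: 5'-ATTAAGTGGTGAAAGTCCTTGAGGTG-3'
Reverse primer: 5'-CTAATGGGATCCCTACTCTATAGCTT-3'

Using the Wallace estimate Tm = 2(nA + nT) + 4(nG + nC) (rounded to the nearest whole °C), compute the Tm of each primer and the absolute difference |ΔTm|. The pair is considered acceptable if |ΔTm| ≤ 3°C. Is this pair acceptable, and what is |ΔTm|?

|ΔTm| = 0°C; the pair is acceptable.

Forward: A=7 T=8 G=9 C=2 → Tm = 2·15 + 4·11 = 74°C.
Reverse: A=6 T=9 G=4 C=7 → Tm = 2·15 + 4·11 = 74°C.
|ΔTm| = |74 − 74| = 0°C, ≤ 3°C.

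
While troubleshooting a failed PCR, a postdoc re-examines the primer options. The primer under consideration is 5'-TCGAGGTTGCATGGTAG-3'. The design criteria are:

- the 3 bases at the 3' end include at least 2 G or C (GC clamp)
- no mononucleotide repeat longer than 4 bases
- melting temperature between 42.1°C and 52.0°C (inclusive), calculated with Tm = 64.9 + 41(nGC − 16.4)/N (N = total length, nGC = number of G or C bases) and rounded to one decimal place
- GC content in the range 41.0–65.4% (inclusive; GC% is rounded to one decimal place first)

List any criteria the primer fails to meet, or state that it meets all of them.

Fails: GC clamp.

Base counts: A=3, T=5, G=7, C=2 (length 17).
GC clamp: 3' end TAG has 1 G/C, need ≥2 ✗
homopolymer run: longest run = 2 ✓
Tm: Tm = 64.9 + 41·(9 − 16.4)/17 = 47.1°C ✓
GC content: GC 9/17 = 52.9% ✓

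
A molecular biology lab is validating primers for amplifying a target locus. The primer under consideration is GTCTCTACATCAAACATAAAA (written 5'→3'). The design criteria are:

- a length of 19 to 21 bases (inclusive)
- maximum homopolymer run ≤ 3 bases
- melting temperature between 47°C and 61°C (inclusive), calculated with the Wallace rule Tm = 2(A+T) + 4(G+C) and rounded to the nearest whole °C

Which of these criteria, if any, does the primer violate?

Fails: homopolymer run.

Base counts: A=10, T=5, G=1, C=5 (length 21).
length: length 21 ✓
homopolymer run: longest run = 4, exceeds 3 ✗
Tm: Tm = 2·15 + 4·6 = 54°C ✓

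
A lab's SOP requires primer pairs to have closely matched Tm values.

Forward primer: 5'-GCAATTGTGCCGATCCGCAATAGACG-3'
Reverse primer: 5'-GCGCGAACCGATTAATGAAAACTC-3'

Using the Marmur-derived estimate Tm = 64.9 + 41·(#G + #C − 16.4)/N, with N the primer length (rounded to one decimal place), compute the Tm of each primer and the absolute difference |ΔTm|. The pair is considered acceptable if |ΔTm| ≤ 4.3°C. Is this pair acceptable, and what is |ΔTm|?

Forward: G+C = 14, N = 26 → Tm = 64.9 + 41·(14 − 16.4)/26 = 61.1°C.
Reverse: G+C = 11, N = 24 → Tm = 64.9 + 41·(11 − 16.4)/24 = 55.7°C.
|ΔTm| = |61.1 − 55.7| = 5.4°C, > 4.3°C.

|ΔTm| = 5.4°C; the pair is not acceptable.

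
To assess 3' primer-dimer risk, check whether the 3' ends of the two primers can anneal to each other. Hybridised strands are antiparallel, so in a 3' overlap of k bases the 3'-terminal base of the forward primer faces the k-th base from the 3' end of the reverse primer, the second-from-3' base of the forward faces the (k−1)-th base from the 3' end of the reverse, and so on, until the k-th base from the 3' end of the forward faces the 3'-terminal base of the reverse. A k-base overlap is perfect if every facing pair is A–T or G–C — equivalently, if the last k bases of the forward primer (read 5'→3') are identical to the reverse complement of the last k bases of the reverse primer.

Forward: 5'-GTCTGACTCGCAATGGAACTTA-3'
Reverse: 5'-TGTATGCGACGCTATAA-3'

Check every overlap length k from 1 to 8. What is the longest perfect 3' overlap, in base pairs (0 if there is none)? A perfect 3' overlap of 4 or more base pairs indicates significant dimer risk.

Last 8 bases (5'→3') — forward …GGAACTTA, reverse …CGCTATAA.
Reverse complement of the reverse primer's last 8 bases: TTATAGCG; its first k bases are the reverse complement of the reverse primer's last k bases, so a perfect k-base overlap needs the forward primer's last k bases to equal them.
Comparing (forward last k vs required): k=1: A vs T ✗; k=2: TA vs TT ✗; k=3: TTA vs TTA ✓; k=4: CTTA vs TTAT ✗; k=5: ACTTA vs TTATA ✗; k=6: AACTTA vs TTATAG ✗; k=7: GAACTTA vs TTATAGC ✗; k=8: GGAACTTA vs TTATAGCG ✗.
Only k = 3 is perfect, so the longest perfect 3' overlap is 3.

Longest perfect overlap: 3 complementary base pairs; below the dimer-risk threshold (threshold 4).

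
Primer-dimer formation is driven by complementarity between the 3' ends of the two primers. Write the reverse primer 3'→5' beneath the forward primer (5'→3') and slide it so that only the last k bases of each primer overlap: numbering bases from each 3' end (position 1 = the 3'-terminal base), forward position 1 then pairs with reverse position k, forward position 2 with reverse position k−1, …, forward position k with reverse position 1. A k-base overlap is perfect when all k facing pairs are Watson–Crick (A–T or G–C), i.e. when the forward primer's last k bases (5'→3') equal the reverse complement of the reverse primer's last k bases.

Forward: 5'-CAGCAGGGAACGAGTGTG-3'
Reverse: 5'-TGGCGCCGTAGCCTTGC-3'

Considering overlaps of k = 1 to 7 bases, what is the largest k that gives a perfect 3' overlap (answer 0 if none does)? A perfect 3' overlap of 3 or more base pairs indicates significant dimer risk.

Last 7 bases (5'→3') — forward …GAGTGTG, reverse …GCCTTGC.
Reverse complement of the reverse primer's last 7 bases: GCAAGGC; its first k bases are the reverse complement of the reverse primer's last k bases, so a perfect k-base overlap needs the forward primer's last k bases to equal them.
Comparing (forward last k vs required): k=1: G vs G ✓; k=2: TG vs GC ✗; k=3: GTG vs GCA ✗; k=4: TGTG vs GCAA ✗; k=5: GTGTG vs GCAAG ✗; k=6: AGTGTG vs GCAAGG ✗; k=7: GAGTGTG vs GCAAGGC ✗.
Only k = 1 is perfect, so the longest perfect 3' overlap is 1.

Longest perfect overlap: 1 complementary base pair; below the dimer-risk threshold (threshold 3).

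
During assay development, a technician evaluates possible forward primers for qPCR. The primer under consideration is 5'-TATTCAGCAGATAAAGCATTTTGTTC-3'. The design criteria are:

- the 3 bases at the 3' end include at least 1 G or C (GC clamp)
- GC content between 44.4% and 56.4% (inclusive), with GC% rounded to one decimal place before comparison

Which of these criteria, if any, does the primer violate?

Fails: GC content.

Base counts: A=8, T=10, G=4, C=4 (length 26).
GC clamp: 3' end TTC has 1 G/C ✓
GC content: GC 8/26 = 30.8%, outside 44.4–56.4% ✗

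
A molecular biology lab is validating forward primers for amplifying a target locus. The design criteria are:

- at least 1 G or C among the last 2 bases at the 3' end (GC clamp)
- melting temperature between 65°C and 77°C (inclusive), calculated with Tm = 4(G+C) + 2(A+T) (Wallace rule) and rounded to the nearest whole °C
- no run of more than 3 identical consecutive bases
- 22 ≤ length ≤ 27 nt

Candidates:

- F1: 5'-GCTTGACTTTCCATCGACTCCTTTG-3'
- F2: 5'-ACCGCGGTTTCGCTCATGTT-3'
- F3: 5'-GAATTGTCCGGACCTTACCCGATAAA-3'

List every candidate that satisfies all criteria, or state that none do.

F1 (25 nt, A=3 T=10 G=4 C=8): 3' end TG has 1 G/C ✓; Tm = 2·13 + 4·12 = 74°C ✓; longest run = 3 ✓; length 25 ✓ — passes.
F2 (20 nt, A=2 T=7 G=5 C=6): 3' end TT has 0 G/C, need ≥1 ✗; Tm = 2·9 + 4·11 = 62°C, outside 65–77°C ✗; longest run = 3 ✓; length 20, outside 22–27 ✗ — fails.
F3 (26 nt, A=8 T=6 G=5 C=7): 3' end AA has 0 G/C, need ≥1 ✗; Tm = 2·14 + 4·12 = 76°C ✓; longest run = 3 ✓; length 26 ✓ — fails.

F1 only.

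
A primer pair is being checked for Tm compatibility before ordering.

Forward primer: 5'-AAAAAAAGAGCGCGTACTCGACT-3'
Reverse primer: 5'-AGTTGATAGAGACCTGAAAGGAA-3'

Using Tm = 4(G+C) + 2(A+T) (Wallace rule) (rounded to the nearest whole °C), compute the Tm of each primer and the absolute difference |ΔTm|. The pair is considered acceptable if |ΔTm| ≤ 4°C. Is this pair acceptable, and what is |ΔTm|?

|ΔTm| = 2°C; the pair is acceptable.

Forward: A=10 T=3 G=5 C=5 → Tm = 2·13 + 4·10 = 66°C.
Reverse: A=10 T=4 G=7 C=2 → Tm = 2·14 + 4·9 = 64°C.
|ΔTm| = |66 − 64| = 2°C, ≤ 4°C.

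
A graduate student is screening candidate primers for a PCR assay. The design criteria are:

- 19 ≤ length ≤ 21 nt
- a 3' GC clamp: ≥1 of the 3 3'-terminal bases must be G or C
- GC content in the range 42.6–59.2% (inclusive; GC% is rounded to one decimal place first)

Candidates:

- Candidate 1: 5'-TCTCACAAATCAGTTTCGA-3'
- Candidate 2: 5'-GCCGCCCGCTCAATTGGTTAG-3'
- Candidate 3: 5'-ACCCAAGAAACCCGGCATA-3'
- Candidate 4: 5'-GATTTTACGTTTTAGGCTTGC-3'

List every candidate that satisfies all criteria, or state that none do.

Candidate 1 (19 nt, A=6 T=6 G=2 C=5): length 19 ✓; 3' end CGA has 2 G/C ✓; GC 7/19 = 36.8%, outside 42.6–59.2% ✗ — fails.
Candidate 2 (21 nt, A=3 T=5 G=6 C=7): length 21 ✓; 3' end TAG has 1 G/C ✓; GC 13/21 = 61.9%, outside 42.6–59.2% ✗ — fails.
Candidate 3 (19 nt, A=8 T=1 G=3 C=7): length 19 ✓; 3' end ATA has 0 G/C, need ≥1 ✗; GC 10/19 = 52.6% ✓ — fails.
Candidate 4 (21 nt, A=3 T=10 G=5 C=3): length 21 ✓; 3' end TGC has 2 G/C ✓; GC 8/21 = 38.1%, outside 42.6–59.2% ✗ — fails.

None of the candidates satisfy all criteria.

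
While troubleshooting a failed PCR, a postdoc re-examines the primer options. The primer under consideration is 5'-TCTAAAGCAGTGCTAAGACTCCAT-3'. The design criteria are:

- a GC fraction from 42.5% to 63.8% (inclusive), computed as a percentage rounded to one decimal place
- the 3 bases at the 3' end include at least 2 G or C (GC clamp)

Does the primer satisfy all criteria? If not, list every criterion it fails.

Fails: GC content, GC clamp.

Base counts: A=8, T=6, G=4, C=6 (length 24).
GC content: GC 10/24 = 41.7%, outside 42.5–63.8% ✗
GC clamp: 3' end CAT has 1 G/C, need ≥2 ✗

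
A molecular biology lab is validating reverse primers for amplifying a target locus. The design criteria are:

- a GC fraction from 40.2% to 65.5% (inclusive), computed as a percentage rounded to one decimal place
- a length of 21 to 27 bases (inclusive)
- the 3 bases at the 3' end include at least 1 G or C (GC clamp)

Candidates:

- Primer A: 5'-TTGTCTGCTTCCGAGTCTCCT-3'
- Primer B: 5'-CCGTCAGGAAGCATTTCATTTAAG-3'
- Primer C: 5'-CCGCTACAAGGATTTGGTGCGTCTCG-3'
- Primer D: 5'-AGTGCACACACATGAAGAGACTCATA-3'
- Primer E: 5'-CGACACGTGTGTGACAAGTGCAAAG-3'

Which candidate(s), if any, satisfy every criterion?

Primer A, Primer B, Primer C and Primer E.

Primer A (21 nt, A=1 T=9 G=4 C=7): GC 11/21 = 52.4% ✓; length 21 ✓; 3' end CCT has 2 G/C ✓ — passes.
Primer B (24 nt, A=7 T=7 G=5 C=5): GC 10/24 = 41.7% ✓; length 24 ✓; 3' end AAG has 1 G/C ✓ — passes.
Primer C (26 nt, A=4 T=7 G=8 C=7): GC 15/26 = 57.7% ✓; length 26 ✓; 3' end TCG has 2 G/C ✓ — passes.
Primer D (26 nt, A=11 T=4 G=5 C=6): GC 11/26 = 42.3% ✓; length 26 ✓; 3' end ATA has 0 G/C, need ≥1 ✗ — fails.
Primer E (25 nt, A=8 T=4 G=8 C=5): GC 13/25 = 52.0% ✓; length 25 ✓; 3' end AAG has 1 G/C ✓ — passes.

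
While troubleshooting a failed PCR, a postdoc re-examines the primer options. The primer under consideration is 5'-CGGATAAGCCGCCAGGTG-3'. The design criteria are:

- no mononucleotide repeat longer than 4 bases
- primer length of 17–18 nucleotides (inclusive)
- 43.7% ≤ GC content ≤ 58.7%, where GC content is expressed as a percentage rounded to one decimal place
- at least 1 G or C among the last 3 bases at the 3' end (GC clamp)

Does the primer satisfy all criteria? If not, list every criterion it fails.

Fails: GC content.

Base counts: A=4, T=2, G=7, C=5 (length 18).
homopolymer run: longest run = 2 ✓
length: length 18 ✓
GC content: GC 12/18 = 66.7%, outside 43.7–58.7% ✗
GC clamp: 3' end GTG has 2 G/C ✓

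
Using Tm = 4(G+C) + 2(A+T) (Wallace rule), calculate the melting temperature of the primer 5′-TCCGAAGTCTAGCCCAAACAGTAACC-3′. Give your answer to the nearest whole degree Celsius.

Base counts: A=9, T=4, G=4, C=9 (length 26).
Tm = 2·(9+4) + 4·(4+9) = 2·13 + 4·13 = 26 + 52 = 78°C.

78°C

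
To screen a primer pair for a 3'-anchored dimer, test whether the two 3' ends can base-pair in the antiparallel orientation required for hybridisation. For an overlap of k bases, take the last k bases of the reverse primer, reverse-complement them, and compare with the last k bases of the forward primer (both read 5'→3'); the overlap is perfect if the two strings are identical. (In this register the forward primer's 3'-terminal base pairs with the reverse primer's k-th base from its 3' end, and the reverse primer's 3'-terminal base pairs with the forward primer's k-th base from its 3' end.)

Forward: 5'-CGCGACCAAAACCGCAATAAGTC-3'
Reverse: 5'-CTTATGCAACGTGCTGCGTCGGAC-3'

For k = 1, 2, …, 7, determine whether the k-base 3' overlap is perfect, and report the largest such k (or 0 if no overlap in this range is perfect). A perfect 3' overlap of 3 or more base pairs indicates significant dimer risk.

Longest perfect overlap: 3 complementary base pairs; significant dimer risk (threshold 3).

Last 7 bases (5'→3') — forward …ATAAGTC, reverse …GTCGGAC.
Reverse complement of the reverse primer's last 7 bases: GTCCGAC; its first k bases are the reverse complement of the reverse primer's last k bases, so a perfect k-base overlap needs the forward primer's last k bases to equal them.
Comparing (forward last k vs required): k=1: C vs G ✗; k=2: TC vs GT ✗; k=3: GTC vs GTC ✓; k=4: AGTC vs GTCC ✗; k=5: AAGTC vs GTCCG ✗; k=6: TAAGTC vs GTCCGA ✗; k=7: ATAAGTC vs GTCCGAC ✗.
Only k = 3 is perfect, so the longest perfect 3' overlap is 3.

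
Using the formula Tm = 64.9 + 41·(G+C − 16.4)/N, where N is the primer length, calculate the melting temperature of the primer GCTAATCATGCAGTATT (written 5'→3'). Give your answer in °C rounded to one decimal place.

Base counts: A=5, T=6, G=3, C=3; G+C = 6, N = 17.
Tm = 64.9 + 41·(6 − 16.4)/17 = 64.9 + -426.40/17 = 39.8°C.

39.8°C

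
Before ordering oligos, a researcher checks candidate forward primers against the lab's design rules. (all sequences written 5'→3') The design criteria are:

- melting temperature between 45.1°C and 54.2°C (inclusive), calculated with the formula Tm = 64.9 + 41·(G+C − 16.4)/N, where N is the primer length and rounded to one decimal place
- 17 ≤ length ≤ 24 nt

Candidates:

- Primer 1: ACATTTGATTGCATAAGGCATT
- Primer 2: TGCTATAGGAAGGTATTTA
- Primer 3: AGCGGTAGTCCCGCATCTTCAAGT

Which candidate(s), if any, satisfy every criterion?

Primer 1 (22 nt, A=7 T=8 G=4 C=3): Tm = 64.9 + 41·(7 − 16.4)/22 = 47.4°C ✓; length 22 ✓ — passes.
Primer 2 (19 nt, A=6 T=7 G=5 C=1): Tm = 64.9 + 41·(6 − 16.4)/19 = 42.5°C, outside 45.1–54.2°C ✗; length 19 ✓ — fails.
Primer 3 (24 nt, A=5 T=6 G=6 C=7): Tm = 64.9 + 41·(13 − 16.4)/24 = 59.1°C, outside 45.1–54.2°C ✗; length 24 ✓ — fails.

Primer 1 only.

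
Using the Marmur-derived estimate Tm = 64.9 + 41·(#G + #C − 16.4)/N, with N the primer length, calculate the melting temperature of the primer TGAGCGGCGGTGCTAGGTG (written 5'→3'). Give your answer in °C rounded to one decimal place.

Base counts: A=2, T=4, G=10, C=3; G+C = 13, N = 19.
Tm = 64.9 + 41·(13 − 16.4)/19 = 64.9 + -139.40/19 = 57.6°C.

57.6°C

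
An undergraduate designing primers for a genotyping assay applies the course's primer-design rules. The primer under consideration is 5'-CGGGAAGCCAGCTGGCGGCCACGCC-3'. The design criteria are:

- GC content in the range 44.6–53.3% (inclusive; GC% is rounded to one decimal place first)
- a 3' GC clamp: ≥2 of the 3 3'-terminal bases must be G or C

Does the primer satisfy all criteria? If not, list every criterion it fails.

Base counts: A=4, T=1, G=10, C=10 (length 25).
GC content: GC 20/25 = 80.0%, outside 44.6–53.3% ✗
GC clamp: 3' end GCC has 3 G/C ✓

Fails: GC content.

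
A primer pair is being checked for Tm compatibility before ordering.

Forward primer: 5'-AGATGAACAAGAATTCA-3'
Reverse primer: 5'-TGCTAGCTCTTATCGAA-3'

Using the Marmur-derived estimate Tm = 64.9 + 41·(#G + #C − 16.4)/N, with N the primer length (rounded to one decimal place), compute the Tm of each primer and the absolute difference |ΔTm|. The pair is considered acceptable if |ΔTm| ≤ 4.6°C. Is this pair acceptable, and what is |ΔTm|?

Forward: G+C = 5, N = 17 → Tm = 64.9 + 41·(5 − 16.4)/17 = 37.4°C.
Reverse: G+C = 7, N = 17 → Tm = 64.9 + 41·(7 − 16.4)/17 = 42.2°C.
|ΔTm| = |37.4 − 42.2| = 4.8°C, > 4.6°C.

|ΔTm| = 4.8°C; the pair is not acceptable.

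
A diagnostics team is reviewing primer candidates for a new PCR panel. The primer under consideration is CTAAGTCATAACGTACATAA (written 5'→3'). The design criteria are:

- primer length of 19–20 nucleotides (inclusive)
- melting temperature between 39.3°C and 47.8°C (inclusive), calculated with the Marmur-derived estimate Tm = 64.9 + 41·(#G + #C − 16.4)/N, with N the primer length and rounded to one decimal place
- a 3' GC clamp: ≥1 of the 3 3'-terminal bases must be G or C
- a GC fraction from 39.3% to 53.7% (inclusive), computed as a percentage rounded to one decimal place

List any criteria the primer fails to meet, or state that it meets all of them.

Fails: GC clamp, GC content.

Base counts: A=9, T=5, G=2, C=4 (length 20).
length: length 20 ✓
Tm: Tm = 64.9 + 41·(6 − 16.4)/20 = 43.6°C ✓
GC clamp: 3' end TAA has 0 G/C, need ≥1 ✗
GC content: GC 6/20 = 30.0%, outside 39.3–53.7% ✗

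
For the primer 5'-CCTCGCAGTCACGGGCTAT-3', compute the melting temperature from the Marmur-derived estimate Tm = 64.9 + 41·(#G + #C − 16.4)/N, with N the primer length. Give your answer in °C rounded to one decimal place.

55.4°C

Base counts: A=3, T=4, G=5, C=7; G+C = 12, N = 19.
Tm = 64.9 + 41·(12 − 16.4)/19 = 64.9 + -180.40/19 = 55.4°C.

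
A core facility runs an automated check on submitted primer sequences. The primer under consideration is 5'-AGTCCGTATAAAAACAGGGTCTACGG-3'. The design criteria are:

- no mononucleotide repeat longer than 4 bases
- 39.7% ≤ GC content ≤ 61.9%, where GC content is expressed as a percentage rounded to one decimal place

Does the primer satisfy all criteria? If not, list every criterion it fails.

Base counts: A=9, T=5, G=7, C=5 (length 26).
homopolymer run: longest run = 5, exceeds 4 ✗
GC content: GC 12/26 = 46.2% ✓

Fails: homopolymer run.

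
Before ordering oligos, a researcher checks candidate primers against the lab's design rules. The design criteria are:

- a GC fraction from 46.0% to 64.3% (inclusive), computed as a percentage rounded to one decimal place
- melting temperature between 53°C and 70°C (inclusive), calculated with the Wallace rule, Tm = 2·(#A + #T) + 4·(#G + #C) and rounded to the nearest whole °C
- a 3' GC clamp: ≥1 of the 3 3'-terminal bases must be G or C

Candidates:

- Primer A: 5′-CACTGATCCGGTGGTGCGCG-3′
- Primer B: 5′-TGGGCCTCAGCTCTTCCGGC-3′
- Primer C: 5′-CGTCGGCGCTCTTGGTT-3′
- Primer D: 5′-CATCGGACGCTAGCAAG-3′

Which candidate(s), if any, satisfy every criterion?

Primer D only.

Primer A (20 nt, A=2 T=4 G=8 C=6): GC 14/20 = 70.0%, outside 46.0–64.3% ✗; Tm = 2·6 + 4·14 = 68°C ✓; 3' end GCG has 3 G/C ✓ — fails.
Primer B (20 nt, A=1 T=5 G=6 C=8): GC 14/20 = 70.0%, outside 46.0–64.3% ✗; Tm = 2·6 + 4·14 = 68°C ✓; 3' end GGC has 3 G/C ✓ — fails.
Primer C (17 nt, A=0 T=6 G=6 C=5): GC 11/17 = 64.7%, outside 46.0–64.3% ✗; Tm = 2·6 + 4·11 = 56°C ✓; 3' end GTT has 1 G/C ✓ — fails.
Primer D (17 nt, A=5 T=2 G=5 C=5): GC 10/17 = 58.8% ✓; Tm = 2·7 + 4·10 = 54°C ✓; 3' end AAG has 1 G/C ✓ — passes.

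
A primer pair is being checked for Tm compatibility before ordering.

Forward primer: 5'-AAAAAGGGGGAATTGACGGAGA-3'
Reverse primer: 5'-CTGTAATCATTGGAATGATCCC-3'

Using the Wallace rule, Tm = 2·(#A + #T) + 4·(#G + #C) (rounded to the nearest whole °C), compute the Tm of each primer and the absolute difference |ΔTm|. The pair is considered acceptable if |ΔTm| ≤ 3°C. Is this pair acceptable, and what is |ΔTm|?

|ΔTm| = 2°C; the pair is acceptable.

Forward: A=10 T=2 G=9 C=1 → Tm = 2·12 + 4·10 = 64°C.
Reverse: A=6 T=7 G=4 C=5 → Tm = 2·13 + 4·9 = 62°C.
|ΔTm| = |64 − 62| = 2°C, ≤ 3°C.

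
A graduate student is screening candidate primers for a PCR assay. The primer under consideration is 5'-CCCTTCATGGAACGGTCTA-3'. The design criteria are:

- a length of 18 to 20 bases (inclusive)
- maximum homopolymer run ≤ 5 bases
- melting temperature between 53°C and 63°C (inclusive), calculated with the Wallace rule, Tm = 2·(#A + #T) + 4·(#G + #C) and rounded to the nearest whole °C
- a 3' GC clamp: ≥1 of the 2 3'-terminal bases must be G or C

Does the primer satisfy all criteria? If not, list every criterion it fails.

Fails: GC clamp.

Base counts: A=4, T=5, G=4, C=6 (length 19).
length: length 19 ✓
homopolymer run: longest run = 3 ✓
Tm: Tm = 2·9 + 4·10 = 58°C ✓
GC clamp: 3' end TA has 0 G/C, need ≥1 ✗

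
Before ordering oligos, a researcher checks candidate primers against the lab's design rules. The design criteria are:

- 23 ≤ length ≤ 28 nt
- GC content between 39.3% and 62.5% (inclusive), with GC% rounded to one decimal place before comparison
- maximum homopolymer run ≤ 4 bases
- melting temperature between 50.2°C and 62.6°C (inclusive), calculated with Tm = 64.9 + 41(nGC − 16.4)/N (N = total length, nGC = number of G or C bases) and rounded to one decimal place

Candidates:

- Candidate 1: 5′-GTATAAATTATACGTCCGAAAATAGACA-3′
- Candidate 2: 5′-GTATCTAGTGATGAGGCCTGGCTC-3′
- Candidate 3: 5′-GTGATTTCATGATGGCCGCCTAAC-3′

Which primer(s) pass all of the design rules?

Candidate 1 (28 nt, A=13 T=7 G=4 C=4): length 28 ✓; GC 8/28 = 28.6%, outside 39.3–62.5% ✗; longest run = 4 ✓; Tm = 64.9 + 41·(8 − 16.4)/28 = 52.6°C ✓ — fails.
Candidate 2 (24 nt, A=4 T=7 G=8 C=5): length 24 ✓; GC 13/24 = 54.2% ✓; longest run = 2 ✓; Tm = 64.9 + 41·(13 − 16.4)/24 = 59.1°C ✓ — passes.
Candidate 3 (24 nt, A=5 T=7 G=6 C=6): length 24 ✓; GC 12/24 = 50.0% ✓; longest run = 3 ✓; Tm = 64.9 + 41·(12 − 16.4)/24 = 57.4°C ✓ — passes.

Candidate 2 and Candidate 3.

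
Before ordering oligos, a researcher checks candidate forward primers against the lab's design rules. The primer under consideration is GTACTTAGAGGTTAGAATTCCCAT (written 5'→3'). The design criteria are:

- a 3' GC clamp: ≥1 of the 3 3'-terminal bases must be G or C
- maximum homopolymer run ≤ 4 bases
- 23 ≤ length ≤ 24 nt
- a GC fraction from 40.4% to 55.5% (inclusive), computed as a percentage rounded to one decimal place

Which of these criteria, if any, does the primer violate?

Fails: GC content.

Base counts: A=7, T=8, G=5, C=4 (length 24).
GC clamp: 3' end CAT has 1 G/C ✓
homopolymer run: longest run = 3 ✓
length: length 24 ✓
GC content: GC 9/24 = 37.5%, outside 40.4–55.5% ✗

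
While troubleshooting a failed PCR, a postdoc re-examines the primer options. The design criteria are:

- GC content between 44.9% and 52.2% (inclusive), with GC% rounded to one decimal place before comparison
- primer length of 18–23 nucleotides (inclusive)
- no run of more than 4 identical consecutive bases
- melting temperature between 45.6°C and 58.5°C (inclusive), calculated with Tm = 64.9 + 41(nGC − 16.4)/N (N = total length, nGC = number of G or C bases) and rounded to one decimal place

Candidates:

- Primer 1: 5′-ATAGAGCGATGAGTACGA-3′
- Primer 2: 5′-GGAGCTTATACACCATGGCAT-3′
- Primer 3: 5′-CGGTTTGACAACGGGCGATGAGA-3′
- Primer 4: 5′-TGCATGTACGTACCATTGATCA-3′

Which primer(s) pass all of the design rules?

Primer 1 (18 nt, A=7 T=3 G=6 C=2): GC 8/18 = 44.4%, outside 44.9–52.2% ✗; length 18 ✓; longest run = 1 ✓; Tm = 64.9 + 41·(8 − 16.4)/18 = 45.8°C ✓ — fails.
Primer 2 (21 nt, A=6 T=5 G=5 C=5): GC 10/21 = 47.6% ✓; length 21 ✓; longest run = 2 ✓; Tm = 64.9 + 41·(10 − 16.4)/21 = 52.4°C ✓ — passes.
Primer 3 (23 nt, A=6 T=4 G=9 C=4): GC 13/23 = 56.5%, outside 44.9–52.2% ✗; length 23 ✓; longest run = 3 ✓; Tm = 64.9 + 41·(13 − 16.4)/23 = 58.8°C, outside 45.6–58.5°C ✗ — fails.
Primer 4 (22 nt, A=6 T=7 G=4 C=5): GC 9/22 = 40.9%, outside 44.9–52.2% ✗; length 22 ✓; longest run = 2 ✓; Tm = 64.9 + 41·(9 − 16.4)/22 = 51.1°C ✓ — fails.

Primer 2 only.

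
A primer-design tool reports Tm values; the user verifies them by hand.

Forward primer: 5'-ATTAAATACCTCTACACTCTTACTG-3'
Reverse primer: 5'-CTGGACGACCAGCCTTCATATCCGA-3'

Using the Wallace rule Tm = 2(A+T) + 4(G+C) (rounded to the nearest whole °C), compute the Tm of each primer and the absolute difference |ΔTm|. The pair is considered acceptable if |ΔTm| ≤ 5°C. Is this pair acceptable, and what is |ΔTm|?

Forward: A=8 T=9 G=1 C=7 → Tm = 2·17 + 4·8 = 66°C.
Reverse: A=6 T=5 G=5 C=9 → Tm = 2·11 + 4·14 = 78°C.
|ΔTm| = |66 − 78| = 12°C, > 5°C.

|ΔTm| = 12°C; the pair is not acceptable.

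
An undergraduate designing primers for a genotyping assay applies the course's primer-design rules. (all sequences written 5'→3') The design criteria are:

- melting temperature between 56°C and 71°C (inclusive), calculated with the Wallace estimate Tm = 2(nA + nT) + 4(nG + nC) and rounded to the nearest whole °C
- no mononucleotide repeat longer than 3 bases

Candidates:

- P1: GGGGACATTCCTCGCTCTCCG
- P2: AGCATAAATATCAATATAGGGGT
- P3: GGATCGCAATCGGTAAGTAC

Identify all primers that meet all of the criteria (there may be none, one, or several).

P3 only.

P1 (21 nt, A=2 T=5 G=6 C=8): Tm = 2·7 + 4·14 = 70°C ✓; longest run = 4, exceeds 3 ✗ — fails.
P2 (23 nt, A=10 T=6 G=5 C=2): Tm = 2·16 + 4·7 = 60°C ✓; longest run = 4, exceeds 3 ✗ — fails.
P3 (20 nt, A=6 T=4 G=6 C=4): Tm = 2·10 + 4·10 = 60°C ✓; longest run = 2 ✓ — passes.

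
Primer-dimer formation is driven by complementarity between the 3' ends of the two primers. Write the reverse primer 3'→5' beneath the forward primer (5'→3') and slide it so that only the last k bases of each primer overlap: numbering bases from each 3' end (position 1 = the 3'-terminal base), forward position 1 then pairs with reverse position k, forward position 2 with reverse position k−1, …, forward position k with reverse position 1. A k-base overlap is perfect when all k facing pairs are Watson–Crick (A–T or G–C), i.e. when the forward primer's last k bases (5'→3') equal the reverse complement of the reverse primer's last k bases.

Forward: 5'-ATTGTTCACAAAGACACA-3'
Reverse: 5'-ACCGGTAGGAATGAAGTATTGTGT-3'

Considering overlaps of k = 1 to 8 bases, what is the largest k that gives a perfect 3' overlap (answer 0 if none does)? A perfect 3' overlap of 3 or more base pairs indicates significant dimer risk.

Longest perfect overlap: 5 complementary base pairs; significant dimer risk (threshold 3).

Last 8 bases (5'→3') — forward …AAGACACA, reverse …TATTGTGT.
Reverse complement of the reverse primer's last 8 bases: ACACAATA; its first k bases are the reverse complement of the reverse primer's last k bases, so a perfect k-base overlap needs the forward primer's last k bases to equal them.
Comparing (forward last k vs required): k=1: A vs A ✓; k=2: CA vs AC ✗; k=3: ACA vs ACA ✓; k=4: CACA vs ACAC ✗; k=5: ACACA vs ACACA ✓; k=6: GACACA vs ACACAA ✗; k=7: AGACACA vs ACACAAT ✗; k=8: AAGACACA vs ACACAATA ✗.
Perfect overlaps at k = 1, 3, 5; the largest is 5.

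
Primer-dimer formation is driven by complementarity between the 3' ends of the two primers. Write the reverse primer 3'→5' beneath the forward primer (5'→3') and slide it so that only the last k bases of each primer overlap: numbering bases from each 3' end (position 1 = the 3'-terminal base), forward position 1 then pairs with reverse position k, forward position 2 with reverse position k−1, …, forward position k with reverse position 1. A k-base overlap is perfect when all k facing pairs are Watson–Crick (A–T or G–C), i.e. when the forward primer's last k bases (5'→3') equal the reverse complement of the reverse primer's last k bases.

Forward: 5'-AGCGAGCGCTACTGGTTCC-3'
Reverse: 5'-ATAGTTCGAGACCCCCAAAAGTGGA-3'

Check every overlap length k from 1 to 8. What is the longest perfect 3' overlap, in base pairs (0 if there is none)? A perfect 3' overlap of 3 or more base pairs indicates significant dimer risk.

Longest perfect overlap: 3 complementary base pairs; significant dimer risk (threshold 3).

Last 8 bases (5'→3') — forward …CTGGTTCC, reverse …AAAGTGGA.
Reverse complement of the reverse primer's last 8 bases: TCCACTTT; its first k bases are the reverse complement of the reverse primer's last k bases, so a perfect k-base overlap needs the forward primer's last k bases to equal them.
Comparing (forward last k vs required): k=1: C vs T ✗; k=2: CC vs TC ✗; k=3: TCC vs TCC ✓; k=4: TTCC vs TCCA ✗; k=5: GTTCC vs TCCAC ✗; k=6: GGTTCC vs TCCACT ✗; k=7: TGGTTCC vs TCCACTT ✗; k=8: CTGGTTCC vs TCCACTTT ✗.
Only k = 3 is perfect, so the longest perfect 3' overlap is 3.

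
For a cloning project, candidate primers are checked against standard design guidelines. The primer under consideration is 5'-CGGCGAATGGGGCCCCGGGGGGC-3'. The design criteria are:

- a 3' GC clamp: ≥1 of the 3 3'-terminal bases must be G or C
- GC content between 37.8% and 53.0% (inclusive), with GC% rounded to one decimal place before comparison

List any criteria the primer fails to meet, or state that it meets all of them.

Fails: GC content.

Base counts: A=2, T=1, G=13, C=7 (length 23).
GC clamp: 3' end GGC has 3 G/C ✓
GC content: GC 20/23 = 87.0%, outside 37.8–53.0% ✗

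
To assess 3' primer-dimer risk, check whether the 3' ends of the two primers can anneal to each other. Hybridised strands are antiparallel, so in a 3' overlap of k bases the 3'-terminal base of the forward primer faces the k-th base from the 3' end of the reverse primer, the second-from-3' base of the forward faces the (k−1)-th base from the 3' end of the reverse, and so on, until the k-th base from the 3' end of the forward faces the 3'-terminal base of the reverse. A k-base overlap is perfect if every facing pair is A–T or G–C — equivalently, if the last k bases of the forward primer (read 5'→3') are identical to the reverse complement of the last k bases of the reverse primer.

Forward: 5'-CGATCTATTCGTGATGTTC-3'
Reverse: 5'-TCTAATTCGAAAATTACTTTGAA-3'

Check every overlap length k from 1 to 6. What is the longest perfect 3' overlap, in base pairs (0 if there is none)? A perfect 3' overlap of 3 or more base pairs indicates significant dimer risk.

Last 6 bases (5'→3') — forward …ATGTTC, reverse …TTTGAA.
Reverse complement of the reverse primer's last 6 bases: TTCAAA; its first k bases are the reverse complement of the reverse primer's last k bases, so a perfect k-base overlap needs the forward primer's last k bases to equal them.
Comparing (forward last k vs required): k=1: C vs T ✗; k=2: TC vs TT ✗; k=3: TTC vs TTC ✓; k=4: GTTC vs TTCA ✗; k=5: TGTTC vs TTCAA ✗; k=6: ATGTTC vs TTCAAA ✗.
Only k = 3 is perfect, so the longest perfect 3' overlap is 3.

Longest perfect overlap: 3 complementary base pairs; significant dimer risk (threshold 3).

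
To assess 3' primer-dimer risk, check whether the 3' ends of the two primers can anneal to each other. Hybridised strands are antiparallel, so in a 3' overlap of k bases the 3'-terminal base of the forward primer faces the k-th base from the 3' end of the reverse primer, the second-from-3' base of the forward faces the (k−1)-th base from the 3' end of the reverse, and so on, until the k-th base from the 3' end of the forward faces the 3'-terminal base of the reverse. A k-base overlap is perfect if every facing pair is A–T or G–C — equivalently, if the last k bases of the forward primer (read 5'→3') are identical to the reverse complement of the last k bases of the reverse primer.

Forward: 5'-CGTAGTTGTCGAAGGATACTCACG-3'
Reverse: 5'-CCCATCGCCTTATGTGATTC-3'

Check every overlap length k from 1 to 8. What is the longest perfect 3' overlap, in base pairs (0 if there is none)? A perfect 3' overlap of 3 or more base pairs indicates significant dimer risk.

Last 8 bases (5'→3') — forward …TACTCACG, reverse …TGTGATTC.
Reverse complement of the reverse primer's last 8 bases: GAATCACA; its first k bases are the reverse complement of the reverse primer's last k bases, so a perfect k-base overlap needs the forward primer's last k bases to equal them.
Comparing (forward last k vs required): k=1: G vs G ✓; k=2: CG vs GA ✗; k=3: ACG vs GAA ✗; k=4: CACG vs GAAT ✗; k=5: TCACG vs GAATC ✗; k=6: CTCACG vs GAATCA ✗; k=7: ACTCACG vs GAATCAC ✗; k=8: TACTCACG vs GAATCACA ✗.
Only k = 1 is perfect, so the longest perfect 3' overlap is 1.

Longest perfect overlap: 1 complementary base pair; below the dimer-risk threshold (threshold 3).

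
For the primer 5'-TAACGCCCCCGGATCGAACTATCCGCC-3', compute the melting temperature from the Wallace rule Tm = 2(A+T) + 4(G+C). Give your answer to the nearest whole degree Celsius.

88°C

Base counts: A=6, T=4, G=5, C=12 (length 27).
Tm = 2·(6+4) + 4·(5+12) = 2·10 + 4·17 = 20 + 68 = 88°C.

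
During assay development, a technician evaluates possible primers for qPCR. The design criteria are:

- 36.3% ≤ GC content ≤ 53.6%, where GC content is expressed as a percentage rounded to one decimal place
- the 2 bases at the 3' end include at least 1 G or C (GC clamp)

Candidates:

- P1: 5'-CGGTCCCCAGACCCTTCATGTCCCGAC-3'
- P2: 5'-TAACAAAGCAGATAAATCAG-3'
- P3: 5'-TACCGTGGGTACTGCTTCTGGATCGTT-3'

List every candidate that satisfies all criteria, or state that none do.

None of the candidates satisfy all criteria.

P1 (27 nt, A=4 T=5 G=5 C=13): GC 18/27 = 66.7%, outside 36.3–53.6% ✗; 3' end AC has 1 G/C ✓ — fails.
P2 (20 nt, A=11 T=3 G=3 C=3): GC 6/20 = 30.0%, outside 36.3–53.6% ✗; 3' end AG has 1 G/C ✓ — fails.
P3 (27 nt, A=3 T=10 G=8 C=6): GC 14/27 = 51.9% ✓; 3' end TT has 0 G/C, need ≥1 ✗ — fails.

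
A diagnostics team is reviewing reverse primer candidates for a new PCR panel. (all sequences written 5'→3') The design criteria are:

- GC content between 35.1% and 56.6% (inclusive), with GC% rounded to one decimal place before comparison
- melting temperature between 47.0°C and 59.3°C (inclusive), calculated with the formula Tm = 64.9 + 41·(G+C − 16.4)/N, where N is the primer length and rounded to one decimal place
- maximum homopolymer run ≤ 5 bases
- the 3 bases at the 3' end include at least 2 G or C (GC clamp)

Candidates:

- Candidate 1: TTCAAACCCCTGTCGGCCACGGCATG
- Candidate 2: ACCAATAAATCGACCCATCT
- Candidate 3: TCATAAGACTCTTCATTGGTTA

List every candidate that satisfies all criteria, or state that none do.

None of the candidates satisfy all criteria.

Candidate 1 (26 nt, A=5 T=5 G=6 C=10): GC 16/26 = 61.5%, outside 35.1–56.6% ✗; Tm = 64.9 + 41·(16 − 16.4)/26 = 64.3°C, outside 47.0–59.3°C ✗; longest run = 4 ✓; 3' end ATG has 1 G/C, need ≥2 ✗ — fails.
Candidate 2 (20 nt, A=8 T=4 G=1 C=7): GC 8/20 = 40.0% ✓; Tm = 64.9 + 41·(8 − 16.4)/20 = 47.7°C ✓; longest run = 3 ✓; 3' end TCT has 1 G/C, need ≥2 ✗ — fails.
Candidate 3 (22 nt, A=6 T=9 G=3 C=4): GC 7/22 = 31.8%, outside 35.1–56.6% ✗; Tm = 64.9 + 41·(7 − 16.4)/22 = 47.4°C ✓; longest run = 2 ✓; 3' end TTA has 0 G/C, need ≥2 ✗ — fails.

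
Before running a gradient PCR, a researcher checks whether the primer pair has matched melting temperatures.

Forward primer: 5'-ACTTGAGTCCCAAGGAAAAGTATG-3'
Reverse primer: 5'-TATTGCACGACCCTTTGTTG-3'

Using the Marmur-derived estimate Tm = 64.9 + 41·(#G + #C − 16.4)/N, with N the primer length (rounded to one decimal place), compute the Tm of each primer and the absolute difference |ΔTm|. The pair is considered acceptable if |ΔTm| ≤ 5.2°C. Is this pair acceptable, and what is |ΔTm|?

Forward: G+C = 10, N = 24 → Tm = 64.9 + 41·(10 − 16.4)/24 = 54.0°C.
Reverse: G+C = 9, N = 20 → Tm = 64.9 + 41·(9 − 16.4)/20 = 49.7°C.
|ΔTm| = |54.0 − 49.7| = 4.3°C, ≤ 5.2°C.

|ΔTm| = 4.3°C; the pair is acceptable.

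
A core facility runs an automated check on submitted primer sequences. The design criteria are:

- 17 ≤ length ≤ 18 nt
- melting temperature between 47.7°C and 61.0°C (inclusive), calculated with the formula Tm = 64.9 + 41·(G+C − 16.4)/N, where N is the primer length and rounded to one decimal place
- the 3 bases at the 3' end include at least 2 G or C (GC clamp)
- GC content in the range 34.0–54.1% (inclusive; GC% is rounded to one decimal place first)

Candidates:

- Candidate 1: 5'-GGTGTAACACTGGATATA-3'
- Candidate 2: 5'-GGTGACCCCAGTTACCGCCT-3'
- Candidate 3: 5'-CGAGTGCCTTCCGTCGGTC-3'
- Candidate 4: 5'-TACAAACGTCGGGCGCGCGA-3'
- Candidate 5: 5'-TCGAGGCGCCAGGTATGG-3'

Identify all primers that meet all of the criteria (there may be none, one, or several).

Candidate 1 (18 nt, A=6 T=5 G=5 C=2): length 18 ✓; Tm = 64.9 + 41·(7 − 16.4)/18 = 43.5°C, outside 47.7–61.0°C ✗; 3' end ATA has 0 G/C, need ≥2 ✗; GC 7/18 = 38.9% ✓ — fails.
Candidate 2 (20 nt, A=3 T=4 G=5 C=8): length 20, outside 17–18 ✗; Tm = 64.9 + 41·(13 − 16.4)/20 = 57.9°C ✓; 3' end CCT has 2 G/C ✓; GC 13/20 = 65.0%, outside 34.0–54.1% ✗ — fails.
Candidate 3 (19 nt, A=1 T=5 G=6 C=7): length 19, outside 17–18 ✗; Tm = 64.9 + 41·(13 − 16.4)/19 = 57.6°C ✓; 3' end GTC has 2 G/C ✓; GC 13/19 = 68.4%, outside 34.0–54.1% ✗ — fails.
Candidate 4 (20 nt, A=5 T=2 G=7 C=6): length 20, outside 17–18 ✗; Tm = 64.9 + 41·(13 − 16.4)/20 = 57.9°C ✓; 3' end CGA has 2 G/C ✓; GC 13/20 = 65.0%, outside 34.0–54.1% ✗ — fails.
Candidate 5 (18 nt, A=3 T=3 G=8 C=4): length 18 ✓; Tm = 64.9 + 41·(12 − 16.4)/18 = 54.9°C ✓; 3' end TGG has 2 G/C ✓; GC 12/18 = 66.7%, outside 34.0–54.1% ✗ — fails.

None of the candidates satisfy all criteria.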